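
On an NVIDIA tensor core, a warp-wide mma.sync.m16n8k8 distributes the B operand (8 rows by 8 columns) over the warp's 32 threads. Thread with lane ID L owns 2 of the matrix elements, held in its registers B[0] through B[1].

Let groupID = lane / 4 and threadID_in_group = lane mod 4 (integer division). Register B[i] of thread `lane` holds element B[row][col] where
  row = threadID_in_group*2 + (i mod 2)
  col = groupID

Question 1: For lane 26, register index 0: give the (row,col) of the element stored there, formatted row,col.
4,6

26: grp=6,tig=2
[0] (2*2+0,6) = (4,6)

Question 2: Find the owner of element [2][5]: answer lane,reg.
21,0

c=5→G=5  r=2→T=1,p=0
L=5*4+1=21  i=0=0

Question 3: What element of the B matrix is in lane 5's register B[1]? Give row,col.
5: G=1,T=1
[1] (1*2+1,1) = (3,1)

3,1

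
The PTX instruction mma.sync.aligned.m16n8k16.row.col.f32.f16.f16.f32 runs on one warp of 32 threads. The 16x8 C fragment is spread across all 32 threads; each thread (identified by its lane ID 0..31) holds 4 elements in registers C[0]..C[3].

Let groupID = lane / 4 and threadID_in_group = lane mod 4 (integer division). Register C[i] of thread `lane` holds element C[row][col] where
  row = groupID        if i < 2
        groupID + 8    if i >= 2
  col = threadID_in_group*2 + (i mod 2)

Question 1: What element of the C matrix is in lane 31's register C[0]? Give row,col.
L=31=>grp=31>>2=7, tig=31&3=3
[0]=>row 7+0=7  col 3·2+0=6

7,6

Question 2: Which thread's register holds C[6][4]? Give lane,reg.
r=6→G=6,rhi=0  c=4→T=2,p=0
L=6*4+2=26  i=0*2+0=0

26,0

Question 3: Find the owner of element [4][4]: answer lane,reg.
r: 4->gid=4,r8=0  c: 4->tid=2,i&1=0
L=4*4+2=18  i=0*2+0=0

18,0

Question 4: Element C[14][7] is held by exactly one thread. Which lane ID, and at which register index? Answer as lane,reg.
r=14⇒gr=6,Rb=1  c=7⇒th=3,odd=1
L=6*4+3=27  i=1*2+1=3

27,3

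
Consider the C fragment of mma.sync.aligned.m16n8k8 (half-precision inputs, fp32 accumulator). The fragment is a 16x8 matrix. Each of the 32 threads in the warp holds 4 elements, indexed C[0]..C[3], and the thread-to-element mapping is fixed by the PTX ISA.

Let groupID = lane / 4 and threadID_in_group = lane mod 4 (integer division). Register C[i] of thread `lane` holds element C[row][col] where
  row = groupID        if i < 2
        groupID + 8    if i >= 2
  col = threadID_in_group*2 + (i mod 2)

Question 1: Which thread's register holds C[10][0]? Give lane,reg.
r=10->g=2,rb=1  c=0->t=0,b0=0
L=2*4+0=8  i=1*2+0=2

8,2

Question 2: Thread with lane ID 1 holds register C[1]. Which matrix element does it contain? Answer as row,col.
0,3

L=1->gid=1>>2=0, tid=1&3=1
[1]->row 0+0=0  col 1·2+1=3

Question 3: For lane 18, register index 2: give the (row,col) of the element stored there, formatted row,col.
lane 18->18/4=4, 18 mod 4=2
i=2  r:4+8->12  c:2·2+0->4

12,4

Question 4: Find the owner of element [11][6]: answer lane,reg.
r: 11->gid=3,r8=1  c: 6->tid=3,i&1=0
L=3*4+3=15  i=1*2+0=2

15,2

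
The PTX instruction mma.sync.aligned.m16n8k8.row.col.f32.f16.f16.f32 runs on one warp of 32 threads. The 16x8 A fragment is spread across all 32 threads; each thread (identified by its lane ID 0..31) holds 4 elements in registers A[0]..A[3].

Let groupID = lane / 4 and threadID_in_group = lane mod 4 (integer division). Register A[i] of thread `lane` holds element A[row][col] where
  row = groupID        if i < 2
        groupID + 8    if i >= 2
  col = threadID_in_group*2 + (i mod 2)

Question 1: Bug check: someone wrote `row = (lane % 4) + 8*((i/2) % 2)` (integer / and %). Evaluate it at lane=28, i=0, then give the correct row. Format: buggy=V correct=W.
buggy=0 correct=7

`(lane % 4) + 8*((i/2) % 2)`[28,0]->0
lane 28->28/4=7, 28 mod 4=0
i=0  r:7+0->7  c:2·0+0->0
row: 0 vs 7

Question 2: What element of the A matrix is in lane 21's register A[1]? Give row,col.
5,3

L=21⇒gr=21>>2=5, th=21&3=1
[1]⇒row 5+0=5  col 1·2+1=3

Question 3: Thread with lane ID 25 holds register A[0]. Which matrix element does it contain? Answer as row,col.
25: g=6,t=1
[0] (6+0,1*2+0) = (6,2)

6,2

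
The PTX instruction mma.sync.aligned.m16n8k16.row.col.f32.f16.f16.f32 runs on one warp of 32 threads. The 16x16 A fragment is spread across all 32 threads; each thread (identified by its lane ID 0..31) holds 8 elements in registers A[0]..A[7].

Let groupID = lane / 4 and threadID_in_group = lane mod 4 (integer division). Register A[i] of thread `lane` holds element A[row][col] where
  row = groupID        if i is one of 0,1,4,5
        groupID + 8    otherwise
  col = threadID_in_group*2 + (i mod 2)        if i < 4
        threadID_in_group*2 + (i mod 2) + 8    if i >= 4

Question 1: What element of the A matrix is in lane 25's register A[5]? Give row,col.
6,11

lane 25->25/4=6, 25 mod 4=1
i=5  r:6+0->6  c:2·1+1+8->11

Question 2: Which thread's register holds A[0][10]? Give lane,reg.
r: 0->gid=0,r8=0  c: 10->c8=1,tid=1,i&1=0
L=0*4+1=1  i=1*4+0*2+0=4

1,4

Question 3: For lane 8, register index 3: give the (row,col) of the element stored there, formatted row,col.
lane 8: gr=2 (8/4), th=0 (8%4)
i=3: r=2+8=10, c=0*2+1+0=1

10,1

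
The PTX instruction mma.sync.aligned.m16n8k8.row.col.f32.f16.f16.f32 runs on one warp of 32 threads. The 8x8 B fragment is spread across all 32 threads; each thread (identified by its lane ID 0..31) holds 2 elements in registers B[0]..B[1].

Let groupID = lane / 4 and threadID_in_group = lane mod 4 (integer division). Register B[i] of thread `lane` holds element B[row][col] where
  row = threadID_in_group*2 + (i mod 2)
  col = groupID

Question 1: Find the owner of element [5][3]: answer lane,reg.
c=3⇒gr=3  r=5⇒th=2,odd=1
L=3*4+2=14  i=1=1

14,1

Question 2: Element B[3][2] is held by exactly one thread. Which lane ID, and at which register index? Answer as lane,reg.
9,1

c=2->g=2  r=3->t=1,b0=1
L=2*4+1=9  i=1=1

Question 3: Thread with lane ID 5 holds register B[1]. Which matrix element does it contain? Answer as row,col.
lane 5: gr=1 (5/4), th=1 (5%4)
i=1: r=1*2+1=3, c=gr=1

3,1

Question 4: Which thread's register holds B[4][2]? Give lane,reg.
10,0

c=2⇒gr=2  r=4⇒th=2,odd=0
L=2*4+2=10  i=0=0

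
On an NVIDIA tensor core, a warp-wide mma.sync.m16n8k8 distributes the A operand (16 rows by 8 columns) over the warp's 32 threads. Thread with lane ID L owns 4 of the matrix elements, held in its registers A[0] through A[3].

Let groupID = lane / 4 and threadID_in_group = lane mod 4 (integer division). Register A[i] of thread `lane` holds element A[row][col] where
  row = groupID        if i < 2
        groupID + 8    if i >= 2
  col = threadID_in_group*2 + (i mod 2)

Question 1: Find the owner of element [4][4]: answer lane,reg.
r:4=>grp=4,rB=0  c:4=>tig=2,lo=0
L=4*4+2=18  i=0*2+0=0

18,0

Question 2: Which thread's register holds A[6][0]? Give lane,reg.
r:6=>grp=6,rB=0  c:0=>tig=0,lo=0
L=6*4+0=24  i=0*2+0=0

24,0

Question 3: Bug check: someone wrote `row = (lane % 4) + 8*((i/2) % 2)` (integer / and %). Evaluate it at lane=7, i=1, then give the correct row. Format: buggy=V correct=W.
buggy=3 correct=1

`(lane % 4) + 8*((i/2) % 2)`[7,1]→3
7: G=1,T=3
[1] (1+0,3*2+1) = (1,7)
row: 3 vs 1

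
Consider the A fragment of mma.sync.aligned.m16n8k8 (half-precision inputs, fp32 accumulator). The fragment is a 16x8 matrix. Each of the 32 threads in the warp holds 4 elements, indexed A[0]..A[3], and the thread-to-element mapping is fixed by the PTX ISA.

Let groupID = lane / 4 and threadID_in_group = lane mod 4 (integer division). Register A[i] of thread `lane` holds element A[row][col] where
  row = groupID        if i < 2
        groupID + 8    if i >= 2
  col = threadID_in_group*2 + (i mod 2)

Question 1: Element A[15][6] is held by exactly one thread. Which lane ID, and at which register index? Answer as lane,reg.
r: 15->gid=7,r8=1  c: 6->tid=3,i&1=0
L=7*4+3=31  i=1*2+0=2

31,2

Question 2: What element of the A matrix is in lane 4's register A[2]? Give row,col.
L=4→G=4>>2=1, T=4&3=0
[2]→row 1+8=9  col 0·2+0=0

9,0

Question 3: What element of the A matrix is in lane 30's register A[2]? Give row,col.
15,4

lane 30: grp=7 (30/4), tig=2 (30%4)
i=2: r=7+8=15, c=2*2+0=4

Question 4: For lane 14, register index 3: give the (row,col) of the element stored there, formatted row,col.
11,5

lane 14: gr=3 (14/4), th=2 (14%4)
i=3: r=3+8=11, c=2*2+1=5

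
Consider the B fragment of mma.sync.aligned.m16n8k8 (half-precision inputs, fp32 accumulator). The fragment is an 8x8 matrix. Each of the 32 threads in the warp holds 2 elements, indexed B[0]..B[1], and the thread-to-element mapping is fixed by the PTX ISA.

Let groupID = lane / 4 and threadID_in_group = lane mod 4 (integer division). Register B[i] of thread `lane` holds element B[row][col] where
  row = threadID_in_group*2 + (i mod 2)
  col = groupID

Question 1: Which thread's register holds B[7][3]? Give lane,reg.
15,1

c=3⇒gr=3  r=7⇒th=3,odd=1
L=3*4+3=15  i=1=1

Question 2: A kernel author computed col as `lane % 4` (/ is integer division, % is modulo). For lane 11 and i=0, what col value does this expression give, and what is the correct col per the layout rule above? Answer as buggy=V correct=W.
buggy=3 correct=2

`lane % 4`[11,0]⇒3
L=11⇒gr=11>>2=2, th=11&3=3
[0]⇒row 3·2+0=6  col gr=2
col: 3 vs 2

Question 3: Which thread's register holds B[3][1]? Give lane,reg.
c:1=>grp=1  r:3=>tig=1,lo=1
L=1*4+1=5  i=1=1

5,1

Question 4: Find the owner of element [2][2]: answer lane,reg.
9,0

c=2→G=2  r=2→T=1,p=0
L=2*4+1=9  i=0=0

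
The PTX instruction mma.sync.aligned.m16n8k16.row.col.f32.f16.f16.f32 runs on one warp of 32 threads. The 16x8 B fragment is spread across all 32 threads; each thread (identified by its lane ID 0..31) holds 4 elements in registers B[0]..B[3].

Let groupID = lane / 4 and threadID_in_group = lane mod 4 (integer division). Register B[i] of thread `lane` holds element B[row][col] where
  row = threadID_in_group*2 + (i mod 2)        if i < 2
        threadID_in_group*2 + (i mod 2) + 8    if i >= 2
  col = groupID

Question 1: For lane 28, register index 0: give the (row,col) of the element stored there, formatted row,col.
lane 28: grp=7 (28/4), tig=0 (28%4)
i=0: r=0*2+0+0=0, c=grp=7

0,7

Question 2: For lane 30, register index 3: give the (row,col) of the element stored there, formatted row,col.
L=30⇒gr=30>>2=7, th=30&3=2
[3]⇒row 2·2+1+8=13  col gr=7

13,7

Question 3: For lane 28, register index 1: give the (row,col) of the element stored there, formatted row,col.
lane 28=>28/4=7, 28 mod 4=0
i=1  r:2·0+1+0=>1  c:7

1,7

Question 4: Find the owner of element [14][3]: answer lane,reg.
c=3->g=3  r=14->rb=1,t=3,b0=0
L=3*4+3=15  i=1*2+0=2

15,2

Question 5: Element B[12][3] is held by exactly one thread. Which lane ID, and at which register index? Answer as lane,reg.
c:3=>grp=3  r:12=>rB=1,tig=2,lo=0
L=3*4+2=14  i=1*2+0=2

14,2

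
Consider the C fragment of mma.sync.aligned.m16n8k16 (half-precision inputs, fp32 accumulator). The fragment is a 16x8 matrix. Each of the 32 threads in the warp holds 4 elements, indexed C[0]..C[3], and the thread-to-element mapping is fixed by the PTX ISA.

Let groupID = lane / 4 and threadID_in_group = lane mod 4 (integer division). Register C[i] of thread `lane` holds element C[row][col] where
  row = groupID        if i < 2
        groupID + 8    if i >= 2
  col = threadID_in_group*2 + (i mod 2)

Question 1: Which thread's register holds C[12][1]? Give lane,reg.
16,3

r:12=>grp=4,rB=1  c:1=>tig=0,lo=1
L=4*4+0=16  i=1*2+1=3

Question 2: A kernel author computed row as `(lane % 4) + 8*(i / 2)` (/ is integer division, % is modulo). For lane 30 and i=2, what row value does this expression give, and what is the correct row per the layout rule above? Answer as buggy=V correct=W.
buggy=10 correct=15

`(lane % 4) + 8*(i / 2)`[30,2]->10
L=30->g=30>>2=7, t=30&3=2
[2]->row 7+8=15  col 2·2+0=4
row: 10 vs 15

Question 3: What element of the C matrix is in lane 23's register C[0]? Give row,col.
lane 23: g=5 (23/4), t=3 (23%4)
i=0: r=5+0=5, c=3*2+0=6

5,6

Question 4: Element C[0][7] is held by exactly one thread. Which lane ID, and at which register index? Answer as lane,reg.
r=0⇒gr=0,Rb=0  c=7⇒th=3,odd=1
L=0*4+3=3  i=0*2+1=1

3,1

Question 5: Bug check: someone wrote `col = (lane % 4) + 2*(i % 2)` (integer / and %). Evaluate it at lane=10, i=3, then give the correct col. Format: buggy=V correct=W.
`(lane % 4) + 2*(i % 2)`[10,3]->4
lane 10->10/4=2, 10 mod 4=2
i=3  r:2+8->10  c:2·2+1->5
col: 4 vs 5

buggy=4 correct=5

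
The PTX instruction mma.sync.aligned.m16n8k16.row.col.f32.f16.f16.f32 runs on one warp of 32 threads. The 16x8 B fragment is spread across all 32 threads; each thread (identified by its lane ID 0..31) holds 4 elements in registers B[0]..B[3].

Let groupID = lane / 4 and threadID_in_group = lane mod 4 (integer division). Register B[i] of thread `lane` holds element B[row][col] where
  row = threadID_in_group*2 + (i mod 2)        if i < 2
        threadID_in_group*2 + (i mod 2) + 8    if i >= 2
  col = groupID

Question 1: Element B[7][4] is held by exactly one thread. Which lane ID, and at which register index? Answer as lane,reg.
19,1

c=4→G=4  r=7→rhi=0,T=3,p=1
L=4*4+3=19  i=0*2+1=1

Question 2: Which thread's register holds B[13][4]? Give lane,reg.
18,3

c=4->g=4  r=13->rb=1,t=2,b0=1
L=4*4+2=18  i=1*2+1=3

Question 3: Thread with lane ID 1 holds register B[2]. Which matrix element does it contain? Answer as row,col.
10,0

lane 1=>1/4=0, 1 mod 4=1
i=2  r:2·1+0+8=>10  c:0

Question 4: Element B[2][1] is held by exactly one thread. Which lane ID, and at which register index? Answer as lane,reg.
5,0

c: 1->gid=1  r: 2->r8=0,tid=1,i&1=0
L=1*4+1=5  i=0*2+0=0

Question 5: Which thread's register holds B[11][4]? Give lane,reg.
17,3

c=4→G=4  r=11→rhi=1,T=1,p=1
L=4*4+1=17  i=1*2+1=3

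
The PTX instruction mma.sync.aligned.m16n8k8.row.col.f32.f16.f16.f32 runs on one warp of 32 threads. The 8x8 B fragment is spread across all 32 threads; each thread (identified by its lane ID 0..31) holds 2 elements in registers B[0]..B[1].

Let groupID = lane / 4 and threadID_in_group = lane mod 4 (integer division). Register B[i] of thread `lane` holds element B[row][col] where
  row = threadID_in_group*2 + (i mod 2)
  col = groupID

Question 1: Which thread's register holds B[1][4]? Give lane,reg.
c=4⇒gr=4  r=1⇒th=0,odd=1
L=4*4+0=16  i=1=1

16,1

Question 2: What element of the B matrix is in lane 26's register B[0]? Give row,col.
4,6

lane 26: g=6 (26/4), t=2 (26%4)
i=0: r=2*2+0=4, c=g=6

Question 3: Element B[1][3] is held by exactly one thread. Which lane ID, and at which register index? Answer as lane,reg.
c: 3->gid=3  r: 1->tid=0,i&1=1
L=3*4+0=12  i=1=1

12,1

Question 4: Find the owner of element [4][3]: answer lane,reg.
14,0

c=3→G=3  r=4→T=2,p=0
L=3*4+2=14  i=0=0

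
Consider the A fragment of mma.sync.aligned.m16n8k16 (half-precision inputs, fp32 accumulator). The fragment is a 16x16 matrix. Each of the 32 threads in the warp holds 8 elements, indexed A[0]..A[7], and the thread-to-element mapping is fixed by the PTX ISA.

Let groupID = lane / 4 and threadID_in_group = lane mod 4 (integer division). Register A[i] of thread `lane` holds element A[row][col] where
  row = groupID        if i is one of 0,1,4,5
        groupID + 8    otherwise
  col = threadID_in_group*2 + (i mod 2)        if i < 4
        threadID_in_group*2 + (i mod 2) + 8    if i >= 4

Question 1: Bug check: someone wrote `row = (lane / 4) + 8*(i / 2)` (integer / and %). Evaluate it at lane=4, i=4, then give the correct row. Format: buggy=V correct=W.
buggy=17 correct=1

`(lane / 4) + 8*(i / 2)`[4,4]->17
lane 4->4/4=1, 4 mod 4=0
i=4  r:1+0->1  c:2·0+0+8->8
row: 17 vs 1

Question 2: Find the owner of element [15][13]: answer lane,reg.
r=15⇒gr=7,Rb=1  c=13⇒Cb=1,th=2,odd=1
L=7*4+2=30  i=1*4+1*2+1=7

30,7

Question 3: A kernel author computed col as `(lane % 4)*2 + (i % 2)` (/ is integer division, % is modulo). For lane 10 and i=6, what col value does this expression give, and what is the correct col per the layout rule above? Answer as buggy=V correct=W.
buggy=4 correct=12

`(lane % 4)*2 + (i % 2)`[10,6]→4
lane 10: G=2 (10/4), T=2 (10%4)
i=6: r=2+8=10, c=2*2+0+8=12
col: 4 vs 12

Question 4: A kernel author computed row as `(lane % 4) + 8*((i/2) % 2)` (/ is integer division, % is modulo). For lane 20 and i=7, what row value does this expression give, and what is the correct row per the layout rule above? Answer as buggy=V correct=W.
`(lane % 4) + 8*((i/2) % 2)`[20,7]->8
lane 20->20/4=5, 20 mod 4=0
i=7  r:5+8->13  c:2·0+1+8->9
row: 8 vs 13

buggy=8 correct=13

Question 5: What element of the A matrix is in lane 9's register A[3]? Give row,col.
lane 9: gid=2 (9/4), tid=1 (9%4)
i=3: r=2+8=10, c=1*2+1+0=3

10,3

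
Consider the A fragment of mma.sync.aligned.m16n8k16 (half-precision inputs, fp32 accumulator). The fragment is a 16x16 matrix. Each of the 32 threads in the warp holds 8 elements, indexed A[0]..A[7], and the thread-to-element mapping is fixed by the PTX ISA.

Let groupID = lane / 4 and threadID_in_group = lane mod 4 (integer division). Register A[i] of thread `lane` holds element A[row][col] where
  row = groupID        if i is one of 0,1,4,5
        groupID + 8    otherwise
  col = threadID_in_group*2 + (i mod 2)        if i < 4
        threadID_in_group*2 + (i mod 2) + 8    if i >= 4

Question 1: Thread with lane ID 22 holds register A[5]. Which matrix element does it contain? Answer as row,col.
lane 22⇒22/4=5, 22 mod 4=2
i=5  r:5+0⇒5  c:2·2+1+8⇒13

5,13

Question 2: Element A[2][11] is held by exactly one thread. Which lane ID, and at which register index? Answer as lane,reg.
r:2=>grp=2,rB=0  c:11=>cB=1,tig=1,lo=1
L=2*4+1=9  i=1*4+0*2+1=5

9,5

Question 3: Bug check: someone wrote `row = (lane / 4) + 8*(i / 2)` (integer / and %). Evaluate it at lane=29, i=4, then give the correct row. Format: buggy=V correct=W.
`(lane / 4) + 8*(i / 2)`[29,4]→23
lane 29: G=7 (29/4), T=1 (29%4)
i=4: r=7+0=7, c=1*2+0+8=10
row: 23 vs 7

buggy=23 correct=7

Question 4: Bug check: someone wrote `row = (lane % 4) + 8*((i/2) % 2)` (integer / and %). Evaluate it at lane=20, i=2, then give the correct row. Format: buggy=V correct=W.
`(lane % 4) + 8*((i/2) % 2)`[20,2]⇒8
20: gr=5,th=0
[2] (5+8,0*2+0+0) = (13,0)
row: 8 vs 13

buggy=8 correct=13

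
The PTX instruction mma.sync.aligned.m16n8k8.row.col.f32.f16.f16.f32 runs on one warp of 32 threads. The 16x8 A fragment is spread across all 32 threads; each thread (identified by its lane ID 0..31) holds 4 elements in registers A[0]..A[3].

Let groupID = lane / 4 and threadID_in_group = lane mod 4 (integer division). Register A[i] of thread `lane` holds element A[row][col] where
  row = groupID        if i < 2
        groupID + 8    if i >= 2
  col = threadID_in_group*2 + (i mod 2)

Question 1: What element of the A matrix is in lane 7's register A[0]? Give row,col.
lane 7→7/4=1, 7 mod 4=3
i=0  r:1+0→1  c:2·3+0→6

1,6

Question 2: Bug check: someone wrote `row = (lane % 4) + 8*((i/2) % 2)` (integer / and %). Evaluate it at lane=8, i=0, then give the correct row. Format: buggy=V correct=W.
`(lane % 4) + 8*((i/2) % 2)`[8,0]=>0
8: grp=2,tig=0
[0] (2+0,0*2+0) = (2,0)
row: 0 vs 2

buggy=0 correct=2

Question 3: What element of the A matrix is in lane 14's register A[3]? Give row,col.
11,5

lane 14→14/4=3, 14 mod 4=2
i=3  r:3+8→11  c:2·2+1→5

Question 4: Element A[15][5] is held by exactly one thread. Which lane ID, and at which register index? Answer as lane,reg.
r:15=>grp=7,rB=1  c:5=>tig=2,lo=1
L=7*4+2=30  i=1*2+1=3

30,3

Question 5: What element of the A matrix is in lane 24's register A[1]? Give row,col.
lane 24->24/4=6, 24 mod 4=0
i=1  r:6+0->6  c:2·0+1->1

6,1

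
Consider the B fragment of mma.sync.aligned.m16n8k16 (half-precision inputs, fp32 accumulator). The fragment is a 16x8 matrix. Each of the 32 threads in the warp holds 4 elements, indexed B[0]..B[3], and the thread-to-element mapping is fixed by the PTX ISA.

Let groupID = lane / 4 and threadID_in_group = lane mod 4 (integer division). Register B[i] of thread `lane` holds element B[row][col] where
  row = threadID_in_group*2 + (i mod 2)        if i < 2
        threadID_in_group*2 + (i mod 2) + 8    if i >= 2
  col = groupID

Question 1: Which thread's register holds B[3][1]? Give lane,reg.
5,1

c=1->g=1  r=3->rb=0,t=1,b0=1
L=1*4+1=5  i=0*2+1=1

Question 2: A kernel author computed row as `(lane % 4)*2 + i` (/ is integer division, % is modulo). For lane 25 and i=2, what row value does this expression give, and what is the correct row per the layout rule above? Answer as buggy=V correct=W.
buggy=4 correct=10

`(lane % 4)*2 + i`[25,2]->4
25: gid=6,tid=1
[2] (1*2+0+8,6) = (10,6)
row: 4 vs 10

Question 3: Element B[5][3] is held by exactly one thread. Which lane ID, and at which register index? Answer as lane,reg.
c=3→G=3  r=5→rhi=0,T=2,p=1
L=3*4+2=14  i=0*2+1=1

14,1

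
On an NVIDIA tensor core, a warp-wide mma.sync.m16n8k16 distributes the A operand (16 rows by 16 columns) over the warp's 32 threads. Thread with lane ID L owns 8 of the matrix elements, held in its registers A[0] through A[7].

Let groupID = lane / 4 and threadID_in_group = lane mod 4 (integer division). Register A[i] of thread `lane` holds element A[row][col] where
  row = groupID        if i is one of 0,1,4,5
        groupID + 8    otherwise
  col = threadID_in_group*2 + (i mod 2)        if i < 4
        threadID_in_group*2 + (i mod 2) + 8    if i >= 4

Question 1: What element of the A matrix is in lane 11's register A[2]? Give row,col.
11: G=2,T=3
[2] (2+8,3*2+0+0) = (10,6)

10,6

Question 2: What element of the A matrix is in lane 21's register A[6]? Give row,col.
21: g=5,t=1
[6] (5+8,1*2+0+8) = (13,10)

13,10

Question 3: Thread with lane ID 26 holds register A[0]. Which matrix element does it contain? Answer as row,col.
6,4

lane 26: grp=6 (26/4), tig=2 (26%4)
i=0: r=6+0=6, c=2*2+0+0=4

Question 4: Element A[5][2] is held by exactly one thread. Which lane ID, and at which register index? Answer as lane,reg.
21,0

r=5->g=5,rb=0  c=2->cb=0,t=1,b0=0
L=5*4+1=21  i=0*4+0*2+0=0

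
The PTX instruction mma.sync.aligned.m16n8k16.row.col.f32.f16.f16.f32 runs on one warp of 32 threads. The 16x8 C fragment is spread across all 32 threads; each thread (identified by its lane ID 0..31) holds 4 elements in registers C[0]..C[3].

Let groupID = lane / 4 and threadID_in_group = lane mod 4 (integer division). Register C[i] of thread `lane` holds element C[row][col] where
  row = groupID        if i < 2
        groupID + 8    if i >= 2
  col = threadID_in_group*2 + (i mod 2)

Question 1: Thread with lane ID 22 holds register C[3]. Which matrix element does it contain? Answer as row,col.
13,5

L=22→G=22>>2=5, T=22&3=2
[3]→row 5+8=13  col 2·2+1=5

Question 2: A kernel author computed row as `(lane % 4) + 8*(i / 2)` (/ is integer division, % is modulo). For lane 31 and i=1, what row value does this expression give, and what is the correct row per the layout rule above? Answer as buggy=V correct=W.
buggy=3 correct=7

`(lane % 4) + 8*(i / 2)`[31,1]->3
lane 31: g=7 (31/4), t=3 (31%4)
i=1: r=7+0=7, c=3*2+1=7
row: 3 vs 7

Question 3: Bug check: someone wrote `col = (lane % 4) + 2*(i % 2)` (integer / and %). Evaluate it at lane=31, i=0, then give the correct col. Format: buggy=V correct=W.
buggy=3 correct=6

`(lane % 4) + 2*(i % 2)`[31,0]→3
31: G=7,T=3
[0] (7+0,3*2+0) = (7,6)
col: 3 vs 6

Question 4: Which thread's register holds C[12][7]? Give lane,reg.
19,3

r: 12->gid=4,r8=1  c: 7->tid=3,i&1=1
L=4*4+3=19  i=1*2+1=3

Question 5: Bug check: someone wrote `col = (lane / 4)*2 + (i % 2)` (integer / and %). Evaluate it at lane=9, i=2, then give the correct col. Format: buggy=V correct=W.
`(lane / 4)*2 + (i % 2)`[9,2]=>4
L=9=>grp=9>>2=2, tig=9&3=1
[2]=>row 2+8=10  col 1·2+0=2
col: 4 vs 2

buggy=4 correct=2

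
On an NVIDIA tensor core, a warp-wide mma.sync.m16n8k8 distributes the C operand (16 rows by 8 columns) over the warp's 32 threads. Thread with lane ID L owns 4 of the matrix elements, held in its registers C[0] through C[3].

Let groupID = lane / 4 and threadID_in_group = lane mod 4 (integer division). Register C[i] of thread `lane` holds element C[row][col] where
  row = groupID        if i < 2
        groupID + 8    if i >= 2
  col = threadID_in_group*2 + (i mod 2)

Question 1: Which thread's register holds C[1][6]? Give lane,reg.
r: 1->gid=1,r8=0  c: 6->tid=3,i&1=0
L=1*4+3=7  i=0*2+0=0

7,0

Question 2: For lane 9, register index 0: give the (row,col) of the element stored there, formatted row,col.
2,2

lane 9: g=2 (9/4), t=1 (9%4)
i=0: r=2+0=2, c=1*2+0=2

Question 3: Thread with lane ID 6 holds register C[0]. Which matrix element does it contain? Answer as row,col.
lane 6: gr=1 (6/4), th=2 (6%4)
i=0: r=1+0=1, c=2*2+0=4

1,4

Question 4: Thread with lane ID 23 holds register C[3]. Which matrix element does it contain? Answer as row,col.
13,7

lane 23->23/4=5, 23 mod 4=3
i=3  r:5+8->13  c:2·3+1->7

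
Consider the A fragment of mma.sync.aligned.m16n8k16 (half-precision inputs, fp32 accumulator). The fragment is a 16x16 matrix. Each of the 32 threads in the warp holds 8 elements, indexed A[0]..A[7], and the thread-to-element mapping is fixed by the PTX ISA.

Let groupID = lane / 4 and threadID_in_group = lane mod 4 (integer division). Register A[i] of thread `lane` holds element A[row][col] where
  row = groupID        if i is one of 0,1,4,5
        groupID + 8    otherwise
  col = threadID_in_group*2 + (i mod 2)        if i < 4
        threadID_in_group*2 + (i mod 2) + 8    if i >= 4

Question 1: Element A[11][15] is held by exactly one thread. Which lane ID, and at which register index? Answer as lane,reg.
15,7

r: 11->gid=3,r8=1  c: 15->c8=1,tid=3,i&1=1
L=3*4+3=15  i=1*4+1*2+1=7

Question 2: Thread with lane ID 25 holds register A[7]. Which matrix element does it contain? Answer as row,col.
14,11

lane 25->25/4=6, 25 mod 4=1
i=7  r:6+8->14  c:2·1+1+8->11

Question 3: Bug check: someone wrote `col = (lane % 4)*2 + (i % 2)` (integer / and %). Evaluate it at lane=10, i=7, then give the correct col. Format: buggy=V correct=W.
buggy=5 correct=13

`(lane % 4)*2 + (i % 2)`[10,7]⇒5
lane 10: gr=2 (10/4), th=2 (10%4)
i=7: r=2+8=10, c=2*2+1+8=13
col: 5 vs 13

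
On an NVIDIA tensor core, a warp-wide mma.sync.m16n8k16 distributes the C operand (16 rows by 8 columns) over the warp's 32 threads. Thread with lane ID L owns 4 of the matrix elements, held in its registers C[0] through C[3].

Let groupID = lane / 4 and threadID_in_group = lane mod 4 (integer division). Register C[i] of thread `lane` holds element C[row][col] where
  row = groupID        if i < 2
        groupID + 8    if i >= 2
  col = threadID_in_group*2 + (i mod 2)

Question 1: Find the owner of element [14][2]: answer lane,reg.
r:14=>grp=6,rB=1  c:2=>tig=1,lo=0
L=6*4+1=25  i=1*2+0=2

25,2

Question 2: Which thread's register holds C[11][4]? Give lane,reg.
14,2

r:11=>grp=3,rB=1  c:4=>tig=2,lo=0
L=3*4+2=14  i=1*2+0=2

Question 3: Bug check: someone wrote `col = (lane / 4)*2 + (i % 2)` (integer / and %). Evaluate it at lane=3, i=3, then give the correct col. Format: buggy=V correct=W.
`(lane / 4)*2 + (i % 2)`[3,3]→1
3: G=0,T=3
[3] (0+8,3*2+1) = (8,7)
col: 1 vs 7

buggy=1 correct=7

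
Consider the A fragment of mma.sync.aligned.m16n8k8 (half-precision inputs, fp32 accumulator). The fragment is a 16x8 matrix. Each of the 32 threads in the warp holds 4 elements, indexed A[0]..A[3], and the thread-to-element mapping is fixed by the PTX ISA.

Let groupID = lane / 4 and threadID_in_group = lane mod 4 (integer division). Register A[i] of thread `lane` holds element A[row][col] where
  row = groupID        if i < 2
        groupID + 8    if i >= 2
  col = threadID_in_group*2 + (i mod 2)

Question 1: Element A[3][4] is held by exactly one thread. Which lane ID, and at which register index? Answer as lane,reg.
r=3⇒gr=3,Rb=0  c=4⇒th=2,odd=0
L=3*4+2=14  i=0*2+0=0

14,0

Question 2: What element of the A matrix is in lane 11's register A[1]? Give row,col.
2,7

L=11->gid=11>>2=2, tid=11&3=3
[1]->row 2+0=2  col 3·2+1=7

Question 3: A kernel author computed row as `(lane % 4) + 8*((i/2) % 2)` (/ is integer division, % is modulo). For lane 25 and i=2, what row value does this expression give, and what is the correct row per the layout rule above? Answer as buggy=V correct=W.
`(lane % 4) + 8*((i/2) % 2)`[25,2]⇒9
25: gr=6,th=1
[2] (6+8,1*2+0) = (14,2)
row: 9 vs 14

buggy=9 correct=14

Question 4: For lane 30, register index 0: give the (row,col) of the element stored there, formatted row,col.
7,4

lane 30→30/4=7, 30 mod 4=2
i=0  r:7+0→7  c:2·2+0→4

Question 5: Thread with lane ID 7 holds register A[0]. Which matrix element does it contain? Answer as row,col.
1,6

L=7->g=7>>2=1, t=7&3=3
[0]->row 1+0=1  col 3·2+0=6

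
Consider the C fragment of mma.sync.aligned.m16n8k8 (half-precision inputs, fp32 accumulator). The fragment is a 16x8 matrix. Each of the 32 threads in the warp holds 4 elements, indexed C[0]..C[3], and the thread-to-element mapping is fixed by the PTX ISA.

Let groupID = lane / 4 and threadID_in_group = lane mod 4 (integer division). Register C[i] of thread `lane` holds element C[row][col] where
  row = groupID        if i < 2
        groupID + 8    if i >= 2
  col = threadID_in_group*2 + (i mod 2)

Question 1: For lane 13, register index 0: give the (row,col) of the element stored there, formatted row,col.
L=13->gid=13>>2=3, tid=13&3=1
[0]->row 3+0=3  col 1·2+0=2

3,2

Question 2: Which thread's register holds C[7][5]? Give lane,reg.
r=7→G=7,rhi=0  c=5→T=2,p=1
L=7*4+2=30  i=0*2+1=1

30,1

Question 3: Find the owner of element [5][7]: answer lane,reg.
23,1

r: 5->gid=5,r8=0  c: 7->tid=3,i&1=1
L=5*4+3=23  i=0*2+1=1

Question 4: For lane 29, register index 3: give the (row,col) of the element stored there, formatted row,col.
lane 29: G=7 (29/4), T=1 (29%4)
i=3: r=7+8=15, c=1*2+1=3

15,3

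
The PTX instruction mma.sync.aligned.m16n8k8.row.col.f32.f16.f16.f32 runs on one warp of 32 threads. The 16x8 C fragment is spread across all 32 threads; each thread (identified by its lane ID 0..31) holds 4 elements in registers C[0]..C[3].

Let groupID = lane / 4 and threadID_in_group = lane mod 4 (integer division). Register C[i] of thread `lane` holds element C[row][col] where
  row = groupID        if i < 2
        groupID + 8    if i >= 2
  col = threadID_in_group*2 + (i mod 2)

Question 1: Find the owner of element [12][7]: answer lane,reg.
19,3

r: 12->gid=4,r8=1  c: 7->tid=3,i&1=1
L=4*4+3=19  i=1*2+1=3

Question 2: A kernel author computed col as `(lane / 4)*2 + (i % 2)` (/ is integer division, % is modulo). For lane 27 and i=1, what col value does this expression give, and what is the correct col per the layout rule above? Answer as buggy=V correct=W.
buggy=13 correct=7

`(lane / 4)*2 + (i % 2)`[27,1]⇒13
lane 27⇒27/4=6, 27 mod 4=3
i=1  r:6+0⇒6  c:2·3+1⇒7
col: 13 vs 7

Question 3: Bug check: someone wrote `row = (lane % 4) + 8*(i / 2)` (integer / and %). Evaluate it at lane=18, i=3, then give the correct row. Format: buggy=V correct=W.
`(lane % 4) + 8*(i / 2)`[18,3]⇒10
L=18⇒gr=18>>2=4, th=18&3=2
[3]⇒row 4+8=12  col 2·2+1=5
row: 10 vs 12

buggy=10 correct=12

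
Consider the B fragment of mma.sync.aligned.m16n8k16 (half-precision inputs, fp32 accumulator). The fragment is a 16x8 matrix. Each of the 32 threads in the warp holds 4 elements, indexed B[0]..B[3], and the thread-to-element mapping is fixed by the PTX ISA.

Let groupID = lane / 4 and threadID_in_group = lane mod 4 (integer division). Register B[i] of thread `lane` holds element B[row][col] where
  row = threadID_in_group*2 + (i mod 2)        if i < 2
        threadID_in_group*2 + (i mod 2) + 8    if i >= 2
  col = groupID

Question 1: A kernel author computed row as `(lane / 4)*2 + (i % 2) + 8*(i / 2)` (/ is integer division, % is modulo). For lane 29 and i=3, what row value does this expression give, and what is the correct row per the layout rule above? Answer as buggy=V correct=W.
buggy=23 correct=11

`(lane / 4)*2 + (i % 2) + 8*(i / 2)`[29,3]->23
lane 29: g=7 (29/4), t=1 (29%4)
i=3: r=1*2+1+8=11, c=g=7
row: 23 vs 11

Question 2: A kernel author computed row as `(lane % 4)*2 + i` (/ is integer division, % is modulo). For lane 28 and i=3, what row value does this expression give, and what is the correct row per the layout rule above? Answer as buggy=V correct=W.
buggy=3 correct=9

`(lane % 4)*2 + i`[28,3]⇒3
lane 28: gr=7 (28/4), th=0 (28%4)
i=3: r=0*2+1+8=9, c=gr=7
row: 3 vs 9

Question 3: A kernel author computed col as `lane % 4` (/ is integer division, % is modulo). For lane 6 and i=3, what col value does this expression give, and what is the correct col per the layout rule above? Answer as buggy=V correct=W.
buggy=2 correct=1

`lane % 4`[6,3]->2
6: g=1,t=2
[3] (2*2+1+8,1) = (13,1)
col: 2 vs 1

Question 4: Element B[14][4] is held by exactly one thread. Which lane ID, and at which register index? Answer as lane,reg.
19,2

c=4⇒gr=4  r=14⇒Rb=1,th=3,odd=0
L=4*4+3=19  i=1*2+0=2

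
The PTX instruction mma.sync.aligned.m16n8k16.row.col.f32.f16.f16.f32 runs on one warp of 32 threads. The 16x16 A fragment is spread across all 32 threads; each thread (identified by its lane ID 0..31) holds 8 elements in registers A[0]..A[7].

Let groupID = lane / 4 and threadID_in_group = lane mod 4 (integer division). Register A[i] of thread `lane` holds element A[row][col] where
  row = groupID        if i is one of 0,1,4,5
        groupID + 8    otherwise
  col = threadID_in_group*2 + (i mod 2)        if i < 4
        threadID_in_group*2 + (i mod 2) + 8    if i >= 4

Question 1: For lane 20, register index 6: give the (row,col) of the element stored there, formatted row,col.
20: G=5,T=0
[6] (5+8,0*2+0+8) = (13,8)

13,8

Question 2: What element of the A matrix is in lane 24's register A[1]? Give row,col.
6,1

lane 24: gr=6 (24/4), th=0 (24%4)
i=1: r=6+0=6, c=0*2+1+0=1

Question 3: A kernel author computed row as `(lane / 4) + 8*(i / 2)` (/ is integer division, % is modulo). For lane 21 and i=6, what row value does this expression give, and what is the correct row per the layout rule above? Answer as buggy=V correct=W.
`(lane / 4) + 8*(i / 2)`[21,6]=>29
L=21=>grp=21>>2=5, tig=21&3=1
[6]=>row 5+8=13  col 1·2+0+8=10
row: 29 vs 13

buggy=29 correct=13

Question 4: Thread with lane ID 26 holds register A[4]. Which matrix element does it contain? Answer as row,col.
6,12

L=26→G=26>>2=6, T=26&3=2
[4]→row 6+0=6  col 2·2+0+8=12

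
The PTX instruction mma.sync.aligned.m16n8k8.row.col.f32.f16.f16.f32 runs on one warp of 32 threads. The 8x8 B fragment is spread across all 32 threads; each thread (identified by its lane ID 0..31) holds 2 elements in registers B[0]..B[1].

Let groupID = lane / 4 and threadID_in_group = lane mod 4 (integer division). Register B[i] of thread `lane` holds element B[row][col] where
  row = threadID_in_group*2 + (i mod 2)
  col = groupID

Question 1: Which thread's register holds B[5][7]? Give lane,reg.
c=7→G=7  r=5→T=2,p=1
L=7*4+2=30  i=1=1

30,1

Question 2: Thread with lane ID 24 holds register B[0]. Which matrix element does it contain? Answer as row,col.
L=24=>grp=24>>2=6, tig=24&3=0
[0]=>row 0·2+0=0  col grp=6

0,6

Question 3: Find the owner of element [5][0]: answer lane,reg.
2,1

c=0->g=0  r=5->t=2,b0=1
L=0*4+2=2  i=1=1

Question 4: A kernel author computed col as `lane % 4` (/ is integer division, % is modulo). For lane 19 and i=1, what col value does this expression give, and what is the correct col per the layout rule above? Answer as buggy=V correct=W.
buggy=3 correct=4

`lane % 4`[19,1]->3
lane 19->19/4=4, 19 mod 4=3
i=1  r:2·3+1->7  c:4
col: 3 vs 4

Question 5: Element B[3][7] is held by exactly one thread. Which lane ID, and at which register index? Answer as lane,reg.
29,1

c: 7->gid=7  r: 3->tid=1,i&1=1
L=7*4+1=29  i=1=1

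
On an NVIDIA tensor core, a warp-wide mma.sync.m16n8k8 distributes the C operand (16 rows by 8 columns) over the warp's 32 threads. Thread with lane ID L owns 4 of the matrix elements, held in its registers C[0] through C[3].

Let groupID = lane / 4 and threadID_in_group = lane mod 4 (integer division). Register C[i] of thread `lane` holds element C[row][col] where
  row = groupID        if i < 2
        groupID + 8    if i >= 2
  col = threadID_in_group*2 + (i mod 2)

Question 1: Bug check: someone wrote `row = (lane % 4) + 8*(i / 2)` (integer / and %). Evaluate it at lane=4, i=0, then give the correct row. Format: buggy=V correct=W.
buggy=0 correct=1

`(lane % 4) + 8*(i / 2)`[4,0]⇒0
4: gr=1,th=0
[0] (1+0,0*2+0) = (1,0)
row: 0 vs 1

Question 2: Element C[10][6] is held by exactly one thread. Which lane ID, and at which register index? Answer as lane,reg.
r:10=>grp=2,rB=1  c:6=>tig=3,lo=0
L=2*4+3=11  i=1*2+0=2

11,2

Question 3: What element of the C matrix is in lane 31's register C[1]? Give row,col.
31: G=7,T=3
[1] (7+0,3*2+1) = (7,7)

7,7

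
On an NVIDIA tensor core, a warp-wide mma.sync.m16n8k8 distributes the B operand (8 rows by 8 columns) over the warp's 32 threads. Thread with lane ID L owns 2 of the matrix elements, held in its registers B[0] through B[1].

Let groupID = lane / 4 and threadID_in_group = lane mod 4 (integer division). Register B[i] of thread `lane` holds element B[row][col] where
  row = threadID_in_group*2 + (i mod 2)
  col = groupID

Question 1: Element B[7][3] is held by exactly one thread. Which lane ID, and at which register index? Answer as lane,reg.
c=3→G=3  r=7→T=3,p=1
L=3*4+3=15  i=1=1

15,1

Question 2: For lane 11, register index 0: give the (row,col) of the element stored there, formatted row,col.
6,2

lane 11: grp=2 (11/4), tig=3 (11%4)
i=0: r=3*2+0=6, c=grp=2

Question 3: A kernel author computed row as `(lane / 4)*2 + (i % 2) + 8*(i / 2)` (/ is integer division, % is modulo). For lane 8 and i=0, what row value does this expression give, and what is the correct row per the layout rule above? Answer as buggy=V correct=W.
buggy=4 correct=0

`(lane / 4)*2 + (i % 2) + 8*(i / 2)`[8,0]->4
lane 8: g=2 (8/4), t=0 (8%4)
i=0: r=0*2+0=0, c=g=2
row: 4 vs 0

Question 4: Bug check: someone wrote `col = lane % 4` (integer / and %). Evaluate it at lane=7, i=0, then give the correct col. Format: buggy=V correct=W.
buggy=3 correct=1

`lane % 4`[7,0]=>3
7: grp=1,tig=3
[0] (3*2+0,1) = (6,1)
col: 3 vs 1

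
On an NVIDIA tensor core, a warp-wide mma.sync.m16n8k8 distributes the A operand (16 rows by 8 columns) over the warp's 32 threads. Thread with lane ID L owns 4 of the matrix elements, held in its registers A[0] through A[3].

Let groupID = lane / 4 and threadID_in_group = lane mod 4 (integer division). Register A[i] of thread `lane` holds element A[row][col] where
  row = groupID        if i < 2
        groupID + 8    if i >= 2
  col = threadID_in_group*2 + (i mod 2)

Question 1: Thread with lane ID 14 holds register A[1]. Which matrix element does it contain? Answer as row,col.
3,5

lane 14: g=3 (14/4), t=2 (14%4)
i=1: r=3+0=3, c=2*2+1=5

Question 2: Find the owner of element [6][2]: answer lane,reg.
r=6→G=6,rhi=0  c=2→T=1,p=0
L=6*4+1=25  i=0*2+0=0

25,0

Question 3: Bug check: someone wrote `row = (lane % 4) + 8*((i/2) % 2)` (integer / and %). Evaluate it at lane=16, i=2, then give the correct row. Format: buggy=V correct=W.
`(lane % 4) + 8*((i/2) % 2)`[16,2]->8
L=16->g=16>>2=4, t=16&3=0
[2]->row 4+8=12  col 0·2+0=0
row: 8 vs 12

buggy=8 correct=12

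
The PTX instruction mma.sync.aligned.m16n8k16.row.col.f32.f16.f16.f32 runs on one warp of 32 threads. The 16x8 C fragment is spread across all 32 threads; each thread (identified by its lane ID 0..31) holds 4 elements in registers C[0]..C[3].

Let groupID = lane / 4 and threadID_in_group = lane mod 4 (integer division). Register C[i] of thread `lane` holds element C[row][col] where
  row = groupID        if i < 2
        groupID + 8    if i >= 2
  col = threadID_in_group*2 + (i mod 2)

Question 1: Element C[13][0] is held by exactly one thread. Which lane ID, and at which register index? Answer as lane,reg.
r: 13->gid=5,r8=1  c: 0->tid=0,i&1=0
L=5*4+0=20  i=1*2+0=2

20,2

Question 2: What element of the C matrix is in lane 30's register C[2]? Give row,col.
15,4

30: G=7,T=2
[2] (7+8,2*2+0) = (15,4)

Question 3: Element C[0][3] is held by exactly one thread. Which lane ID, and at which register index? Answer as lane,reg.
1,1

r=0->g=0,rb=0  c=3->t=1,b0=1
L=0*4+1=1  i=0*2+1=1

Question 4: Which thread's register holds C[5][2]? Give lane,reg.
21,0

r=5->g=5,rb=0  c=2->t=1,b0=0
L=5*4+1=21  i=0*2+0=0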